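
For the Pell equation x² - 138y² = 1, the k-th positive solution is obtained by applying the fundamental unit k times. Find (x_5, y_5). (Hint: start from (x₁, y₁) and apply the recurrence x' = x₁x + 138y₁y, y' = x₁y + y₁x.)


Step 1: Find the fundamental solution (x₁, y₁) of x² - 138y² = 1.
  Expand √138 as a continued fraction. a₀ = ⌊√138⌋ = 11; iterate m_{k+1} = d_k·a_k − m_k, d_{k+1} = (138 − m_{k+1}²)/d_k, a_{k+1} = ⌊(a₀ + m_{k+1})/d_{k+1}⌋ (starting m₀ = 0, d₀ = 1), with convergents p_k = a_k·p_{k-1} + p_{k-2}, q_k = a_k·q_{k-1} + q_{k-2} (p₋₁ = 1, q₋₁ = 0):
  k = 0: a₀ = 11; p₀/q₀ = 11/1; p₀² − 138·q₀² = 121 − 138 = -17.
  k = 1: m = 11, d = 17, a = ⌊(11 + 11)/17⌋ = 1; p/q = (1·11 + 1)/(1·1 + 0) = 12/1; p² − 138·q² = 144 − 138 = 6.
  k = 2: m = 6, d = 6, a = ⌊(11 + 6)/6⌋ = 2; p/q = (2·12 + 11)/(2·1 + 1) = 35/3; p² − 138·q² = 1225 − 1242 = -17.
  k = 3: m = 6, d = 17, a = ⌊(11 + 6)/17⌋ = 1; p/q = (1·35 + 12)/(1·3 + 1) = 47/4; p² − 138·q² = 2209 − 2208 = 1.
  The first convergent with p² − 138·q² = 1 gives the fundamental solution (x₁, y₁) = (47, 4).
Step 2: Apply the recurrence (x_{n+1}, y_{n+1}) = (x₁x_n + 138y₁y_n, x₁y_n + y₁x_n) repeatedly.
  From (x_1, y_1) = (47, 4): x_2 = 47·47 + 138·4·4 = 4417; y_2 = 47·4 + 4·47 = 376.
  From (x_2, y_2) = (4417, 376): x_3 = 47·4417 + 138·4·376 = 415151; y_3 = 47·376 + 4·4417 = 35340.
  From (x_3, y_3) = (415151, 35340): x_4 = 47·415151 + 138·4·35340 = 39019777; y_4 = 47·35340 + 4·415151 = 3321584.
  From (x_4, y_4) = (39019777, 3321584): x_5 = 47·39019777 + 138·4·3321584 = 3667443887; y_5 = 47·3321584 + 4·39019777 = 312193556.
Step 3: Verify x_5² - 138·y_5² = 13450144664293668769 - 13450144664293668768 = 1 (should be 1). ✓

(x_1, y_1) = (47, 4); (x_5, y_5) = (3667443887, 312193556).


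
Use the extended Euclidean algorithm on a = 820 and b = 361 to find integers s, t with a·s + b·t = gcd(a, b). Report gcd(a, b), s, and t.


Euclidean algorithm on (820, 361) — divide until remainder is 0:
  820 = 2 · 361 + 98
  361 = 3 · 98 + 67
  98 = 1 · 67 + 31
  67 = 2 · 31 + 5
  31 = 6 · 5 + 1
  5 = 5 · 1 + 0
gcd(820, 361) = 1.
Track Bezout coefficients alongside the remainders: start with r₀ = 820 = a·1 + b·0 (s = 1, t = 0) and r₁ = 361 = a·0 + b·1 (s = 0, t = 1); each new remainder r_{k+1} = r_{k-1} − q_k·r_k inherits s_{k+1} = s_{k-1} − q_k·s_k, t_{k+1} = t_{k-1} − q_k·t_k, so r_k = a·s_k + b·t_k at every step:
  q = 2: r = 98, s = 1 − 2·0 = 1, t = 0 − 2·1 = -2  (check: 820·1 + 361·(-2) = 98)
  q = 3: r = 67, s = 0 − 3·1 = -3, t = 1 − 3·(-2) = 7  (check: 820·(-3) + 361·7 = 67)
  q = 1: r = 31, s = 1 − 1·(-3) = 4, t = -2 − 1·7 = -9  (check: 820·4 + 361·(-9) = 31)
  q = 2: r = 5, s = -3 − 2·4 = -11, t = 7 − 2·(-9) = 25  (check: 820·(-11) + 361·25 = 5)
  q = 6: r = 1, s = 4 − 6·(-11) = 70, t = -9 − 6·25 = -159  (check: 820·70 + 361·(-159) = 1)
The row with r = 1 (the gcd) gives the Bezout coefficients s = 70, t = -159.
Result: 820 · (70) + 361 · (-159) = 1.

gcd(820, 361) = 1; s = 70, t = -159 (check: 820·70 + 361·(-159) = 1).


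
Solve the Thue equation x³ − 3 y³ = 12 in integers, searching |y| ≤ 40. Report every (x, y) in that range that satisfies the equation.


The equation is x³ - 3y³ = 12. For fixed y, x³ = 3·y³ + 12, so a solution requires the RHS to be a perfect cube.
Strategy: iterate y from -40 to 40, compute RHS = 3·y³ + 12, and check whether it is a (positive or negative) perfect cube.
Check small values of y:
  y = 0: RHS = 12 is not a perfect cube.
  y = 1: RHS = 15 is not a perfect cube.
  y = -1: RHS = 9 is not a perfect cube.
  y = 2: RHS = 36 is not a perfect cube.
  y = -2: RHS = -12 is not a perfect cube.
  y = 3: RHS = 93 is not a perfect cube.
  y = -3: RHS = -69 is not a perfect cube.
Continuing the search up to |y| = 40 finds no solutions either.
No (x, y) in the scanned range satisfies the equation.

No integer solutions with |y| ≤ 40.


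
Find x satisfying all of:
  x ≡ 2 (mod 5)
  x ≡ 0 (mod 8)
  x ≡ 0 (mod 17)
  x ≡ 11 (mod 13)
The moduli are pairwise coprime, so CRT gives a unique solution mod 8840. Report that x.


Product of moduli M = 5 · 8 · 17 · 13 = 8840.
Merge one congruence at a time:
  Start: x ≡ 2 (mod 5).
  Combine with x ≡ 0 (mod 8); new modulus lcm = 40.
    Write x = 2 + 5·t and substitute into x ≡ 0 (mod 8): 5·t ≡ 0 − 2 = -2 (mod 8).
    Reduce coefficients mod 8: 5·t ≡ 6 (mod 8).
    The inverse of 5 mod 8 is 5 (since 5·5 = 25 = 3·8 + 1), so t ≡ 5·6 = 30 ≡ 6 (mod 8).
    Then x = 2 + 5·6 = 32, valid modulo lcm(5, 8) = 40: x ≡ 32 (mod 40).
  Combine with x ≡ 0 (mod 17); new modulus lcm = 680.
    Write x = 32 + 40·t and substitute into x ≡ 0 (mod 17): 40·t ≡ 0 − 32 = -32 (mod 17).
    Reduce coefficients mod 17: 6·t ≡ 2 (mod 17).
    The inverse of 6 mod 17 is 3 (since 6·3 = 18 = 1·17 + 1), so t ≡ 3·2 = 6 ≡ 6 (mod 17).
    Then x = 32 + 40·6 = 272, valid modulo lcm(40, 17) = 680: x ≡ 272 (mod 680).
  Combine with x ≡ 11 (mod 13); new modulus lcm = 8840.
    Write x = 272 + 680·t and substitute into x ≡ 11 (mod 13): 680·t ≡ 11 − 272 = -261 (mod 13).
    Reduce coefficients mod 13: 4·t ≡ 12 (mod 13).
    The inverse of 4 mod 13 is 10 (since 4·10 = 40 = 3·13 + 1), so t ≡ 10·12 = 120 ≡ 3 (mod 13).
    Then x = 272 + 680·3 = 2312, valid modulo lcm(680, 13) = 8840: x ≡ 2312 (mod 8840).
Verify against each original: 2312 mod 5 = 2, 2312 mod 8 = 0, 2312 mod 17 = 0, 2312 mod 13 = 11.

x ≡ 2312 (mod 8840).


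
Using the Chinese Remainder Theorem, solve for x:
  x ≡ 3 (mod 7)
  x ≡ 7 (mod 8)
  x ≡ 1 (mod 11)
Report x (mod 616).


Moduli 7, 8, 11 are pairwise coprime; by CRT there is a unique solution modulo M = 7 · 8 · 11 = 616.
Solve pairwise, accumulating the modulus:
  Start with x ≡ 3 (mod 7).
  Combine with x ≡ 7 (mod 8): since gcd(7, 8) = 1, we get a unique residue mod 56.
    Write x = 3 + 7·t and substitute into x ≡ 7 (mod 8): 7·t ≡ 7 − 3 = 4 (mod 8).
    The inverse of 7 mod 8 is 7 (since 7·7 = 49 = 6·8 + 1), so t ≡ 7·4 = 28 ≡ 4 (mod 8).
    Then x = 3 + 7·4 = 31, valid modulo lcm(7, 8) = 56: x ≡ 31 (mod 56).
  Combine with x ≡ 1 (mod 11): since gcd(56, 11) = 1, we get a unique residue mod 616.
    Write x = 31 + 56·t and substitute into x ≡ 1 (mod 11): 56·t ≡ 1 − 31 = -30 (mod 11).
    Reduce coefficients mod 11: 1·t ≡ 3 (mod 11).
    So t ≡ 3 (mod 11).
    Then x = 31 + 56·3 = 199, valid modulo lcm(56, 11) = 616: x ≡ 199 (mod 616).
Verify: 199 mod 7 = 3 ✓, 199 mod 8 = 7 ✓, 199 mod 11 = 1 ✓.

x ≡ 199 (mod 616).


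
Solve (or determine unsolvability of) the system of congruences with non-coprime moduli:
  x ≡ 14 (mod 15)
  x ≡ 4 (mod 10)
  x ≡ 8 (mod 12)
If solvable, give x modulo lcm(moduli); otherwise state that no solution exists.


Moduli 15, 10, 12 are not pairwise coprime, so CRT works modulo lcm(m_i) when all pairwise compatibility conditions hold.
Pairwise compatibility: gcd(m_i, m_j) must divide a_i - a_j for every pair.
Merge one congruence at a time:
  Start: x ≡ 14 (mod 15).
  Combine with x ≡ 4 (mod 10): gcd(15, 10) = 5; 4 - 14 = -10, which IS divisible by 5, so compatible.
    Write x = 14 + 15·t and substitute into x ≡ 4 (mod 10): 15·t ≡ 4 − 14 = -10 (mod 10).
    Divide the congruence (and modulus) by g = 5: 3·t ≡ -2 (mod 2).
    Reduce coefficients mod 2: 1·t ≡ 0 (mod 2).
    So t ≡ 0 (mod 2).
    Then x = 14 + 15·0 = 14, valid modulo lcm(15, 10) = 30: x ≡ 14 (mod 30).
  Combine with x ≡ 8 (mod 12): gcd(30, 12) = 6; 8 - 14 = -6, which IS divisible by 6, so compatible.
    Write x = 14 + 30·t and substitute into x ≡ 8 (mod 12): 30·t ≡ 8 − 14 = -6 (mod 12).
    Divide the congruence (and modulus) by g = 6: 5·t ≡ -1 (mod 2).
    Reduce coefficients mod 2: 1·t ≡ 1 (mod 2).
    So t ≡ 1 (mod 2).
    Then x = 14 + 30·1 = 44, valid modulo lcm(30, 12) = 60: x ≡ 44 (mod 60).
Verify: 44 mod 15 = 14, 44 mod 10 = 4, 44 mod 12 = 8.

x ≡ 44 (mod 60).


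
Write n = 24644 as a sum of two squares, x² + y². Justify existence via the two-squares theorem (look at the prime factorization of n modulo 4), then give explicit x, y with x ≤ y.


Step 1: Factor n = 24644 = 2^2 · 61 · 101.
Step 2: Check the mod-4 condition on each prime factor: 2 = 2 (special); 61 ≡ 1 (mod 4), exponent 1; 101 ≡ 1 (mod 4), exponent 1.
All primes ≡ 3 (mod 4) appear to even exponent (or don't appear), so by the two-squares theorem n IS expressible as a sum of two squares.
Step 3: Build a representation. Group n = k² · m with k = 2 and m = 61 · 101 = 6161 (a product of primes ≡ 1 (mod 4)); a representation of m scales to one of n via (k·x)² + (k·y)² = k²(x² + y²). Each prime p ≡ 1 (mod 4) is itself a sum of two squares; find a² by testing p − a² for a perfect square:
  61: 61 − 1² = 60, 61 − 2² = 57, 61 − 3² = 52, 61 − 4² = 45, 61 − 5² = 36 = 6² ⇒ 61 = 5² + 6².
  101: 101 − 1² = 100 = 10² ⇒ 101 = 1² + 10².
  Combine using the Brahmagupta–Fibonacci identity (a² + b²)(c² + d²) = (ac − bd)² + (ad + bc)² = (ac + bd)² + (ad − bc)²:
  61 · 101 = 6161: from (5² + 6²)(1² + 10²), take (5·1 − 6·10, 5·10 + 6·1) = (5 − 60, 50 + 6) = (-55, 56); dropping signs (only squares matter) gives (55, 56); check 55² + 56² = 3025 + 3136 = 6161 ✓.
  Scale by k = 2: (2·55, 2·56) = (110, 112).
Step 4: Order so x ≤ y and verify: 110² + 112² = 12100 + 12544 = 24644 = n. ✓

n = 24644 = 110² + 112² (one valid representation with x ≤ y).


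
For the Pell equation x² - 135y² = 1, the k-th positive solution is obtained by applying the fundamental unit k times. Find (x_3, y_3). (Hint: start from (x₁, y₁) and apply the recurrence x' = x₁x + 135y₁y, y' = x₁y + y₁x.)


Step 1: Find the fundamental solution (x₁, y₁) of x² - 135y² = 1.
  Expand √135 as a continued fraction. a₀ = ⌊√135⌋ = 11; iterate m_{k+1} = d_k·a_k − m_k, d_{k+1} = (135 − m_{k+1}²)/d_k, a_{k+1} = ⌊(a₀ + m_{k+1})/d_{k+1}⌋ (starting m₀ = 0, d₀ = 1), with convergents p_k = a_k·p_{k-1} + p_{k-2}, q_k = a_k·q_{k-1} + q_{k-2} (p₋₁ = 1, q₋₁ = 0):
  k = 0: a₀ = 11; p₀/q₀ = 11/1; p₀² − 135·q₀² = 121 − 135 = -14.
  k = 1: m = 11, d = 14, a = ⌊(11 + 11)/14⌋ = 1; p/q = (1·11 + 1)/(1·1 + 0) = 12/1; p² − 135·q² = 144 − 135 = 9.
  k = 2: m = 3, d = 9, a = ⌊(11 + 3)/9⌋ = 1; p/q = (1·12 + 11)/(1·1 + 1) = 23/2; p² − 135·q² = 529 − 540 = -11.
  k = 3: m = 6, d = 11, a = ⌊(11 + 6)/11⌋ = 1; p/q = (1·23 + 12)/(1·2 + 1) = 35/3; p² − 135·q² = 1225 − 1215 = 10.
  k = 4: m = 5, d = 10, a = ⌊(11 + 5)/10⌋ = 1; p/q = (1·35 + 23)/(1·3 + 2) = 58/5; p² − 135·q² = 3364 − 3375 = -11.
  k = 5: m = 5, d = 11, a = ⌊(11 + 5)/11⌋ = 1; p/q = (1·58 + 35)/(1·5 + 3) = 93/8; p² − 135·q² = 8649 − 8640 = 9.
  k = 6: m = 6, d = 9, a = ⌊(11 + 6)/9⌋ = 1; p/q = (1·93 + 58)/(1·8 + 5) = 151/13; p² − 135·q² = 22801 − 22815 = -14.
  k = 7: m = 3, d = 14, a = ⌊(11 + 3)/14⌋ = 1; p/q = (1·151 + 93)/(1·13 + 8) = 244/21; p² − 135·q² = 59536 − 59535 = 1.
  The first convergent with p² − 135·q² = 1 gives the fundamental solution (x₁, y₁) = (244, 21).
Step 2: Apply the recurrence (x_{n+1}, y_{n+1}) = (x₁x_n + 135y₁y_n, x₁y_n + y₁x_n) repeatedly.
  From (x_1, y_1) = (244, 21): x_2 = 244·244 + 135·21·21 = 119071; y_2 = 244·21 + 21·244 = 10248.
  From (x_2, y_2) = (119071, 10248): x_3 = 244·119071 + 135·21·10248 = 58106404; y_3 = 244·10248 + 21·119071 = 5001003.
Step 3: Verify x_3² - 135·y_3² = 3376354185811216 - 3376354185811215 = 1 (should be 1). ✓

(x_1, y_1) = (244, 21); (x_3, y_3) = (58106404, 5001003).


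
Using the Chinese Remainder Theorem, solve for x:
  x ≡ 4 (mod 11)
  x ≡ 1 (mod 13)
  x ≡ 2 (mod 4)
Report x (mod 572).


Moduli 11, 13, 4 are pairwise coprime; by CRT there is a unique solution modulo M = 11 · 13 · 4 = 572.
Solve pairwise, accumulating the modulus:
  Start with x ≡ 4 (mod 11).
  Combine with x ≡ 1 (mod 13): since gcd(11, 13) = 1, we get a unique residue mod 143.
    Write x = 4 + 11·t and substitute into x ≡ 1 (mod 13): 11·t ≡ 1 − 4 = -3 (mod 13).
    Reduce coefficients mod 13: 11·t ≡ 10 (mod 13).
    The inverse of 11 mod 13 is 6 (since 11·6 = 66 = 5·13 + 1), so t ≡ 6·10 = 60 ≡ 8 (mod 13).
    Then x = 4 + 11·8 = 92, valid modulo lcm(11, 13) = 143: x ≡ 92 (mod 143).
  Combine with x ≡ 2 (mod 4): since gcd(143, 4) = 1, we get a unique residue mod 572.
    Write x = 92 + 143·t and substitute into x ≡ 2 (mod 4): 143·t ≡ 2 − 92 = -90 (mod 4).
    Reduce coefficients mod 4: 3·t ≡ 2 (mod 4).
    The inverse of 3 mod 4 is 3 (since 3·3 = 9 = 2·4 + 1), so t ≡ 3·2 = 6 ≡ 2 (mod 4).
    Then x = 92 + 143·2 = 378, valid modulo lcm(143, 4) = 572: x ≡ 378 (mod 572).
Verify: 378 mod 11 = 4 ✓, 378 mod 13 = 1 ✓, 378 mod 4 = 2 ✓.

x ≡ 378 (mod 572).


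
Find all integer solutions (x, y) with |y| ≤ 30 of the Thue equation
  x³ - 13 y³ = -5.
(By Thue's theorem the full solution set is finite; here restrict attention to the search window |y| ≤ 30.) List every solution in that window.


The equation is x³ - 13y³ = -5. For fixed y, x³ = 13·y³ − 5, so a solution requires the RHS to be a perfect cube.
Strategy: iterate y from -30 to 30, compute RHS = 13·y³ − 5, and check whether it is a (positive or negative) perfect cube.
Check small values of y:
  y = 0: RHS = -5 is not a perfect cube.
  y = 1: RHS = 8 = (2)³ ⇒ x = 2 works.
  y = -1: RHS = -18 is not a perfect cube.
  y = 2: RHS = 99 is not a perfect cube.
  y = -2: RHS = -109 is not a perfect cube.
  y = 3: RHS = 346 is not a perfect cube.
  y = -3: RHS = -356 is not a perfect cube.
Continuing the search up to |y| = 30 finds no further solutions beyond those listed.
Collected solutions: (2, 1).

Solutions (with |y| ≤ 30): (2, 1).


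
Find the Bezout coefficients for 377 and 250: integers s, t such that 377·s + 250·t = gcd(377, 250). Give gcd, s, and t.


Euclidean algorithm on (377, 250) — divide until remainder is 0:
  377 = 1 · 250 + 127
  250 = 1 · 127 + 123
  127 = 1 · 123 + 4
  123 = 30 · 4 + 3
  4 = 1 · 3 + 1
  3 = 3 · 1 + 0
gcd(377, 250) = 1.
Track Bezout coefficients alongside the remainders: start with r₀ = 377 = a·1 + b·0 (s = 1, t = 0) and r₁ = 250 = a·0 + b·1 (s = 0, t = 1); each new remainder r_{k+1} = r_{k-1} − q_k·r_k inherits s_{k+1} = s_{k-1} − q_k·s_k, t_{k+1} = t_{k-1} − q_k·t_k, so r_k = a·s_k + b·t_k at every step:
  q = 1: r = 127, s = 1 − 1·0 = 1, t = 0 − 1·1 = -1  (check: 377·1 + 250·(-1) = 127)
  q = 1: r = 123, s = 0 − 1·1 = -1, t = 1 − 1·(-1) = 2  (check: 377·(-1) + 250·2 = 123)
  q = 1: r = 4, s = 1 − 1·(-1) = 2, t = -1 − 1·2 = -3  (check: 377·2 + 250·(-3) = 4)
  q = 30: r = 3, s = -1 − 30·2 = -61, t = 2 − 30·(-3) = 92  (check: 377·(-61) + 250·92 = 3)
  q = 1: r = 1, s = 2 − 1·(-61) = 63, t = -3 − 1·92 = -95  (check: 377·63 + 250·(-95) = 1)
The row with r = 1 (the gcd) gives the Bezout coefficients s = 63, t = -95.
Result: 377 · (63) + 250 · (-95) = 1.

gcd(377, 250) = 1; s = 63, t = -95 (check: 377·63 + 250·(-95) = 1).


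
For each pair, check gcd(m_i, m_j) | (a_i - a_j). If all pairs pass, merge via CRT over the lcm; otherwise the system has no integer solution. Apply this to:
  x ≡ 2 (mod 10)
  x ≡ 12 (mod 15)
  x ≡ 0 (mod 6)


Moduli 10, 15, 6 are not pairwise coprime, so CRT works modulo lcm(m_i) when all pairwise compatibility conditions hold.
Pairwise compatibility: gcd(m_i, m_j) must divide a_i - a_j for every pair.
Merge one congruence at a time:
  Start: x ≡ 2 (mod 10).
  Combine with x ≡ 12 (mod 15): gcd(10, 15) = 5; 12 - 2 = 10, which IS divisible by 5, so compatible.
    Write x = 2 + 10·t and substitute into x ≡ 12 (mod 15): 10·t ≡ 12 − 2 = 10 (mod 15).
    Divide the congruence (and modulus) by g = 5: 2·t ≡ 2 (mod 3).
    The inverse of 2 mod 3 is 2 (since 2·2 = 4 = 1·3 + 1), so t ≡ 2·2 = 4 ≡ 1 (mod 3).
    Then x = 2 + 10·1 = 12, valid modulo lcm(10, 15) = 30: x ≡ 12 (mod 30).
  Combine with x ≡ 0 (mod 6): gcd(30, 6) = 6; 0 - 12 = -12, which IS divisible by 6, so compatible.
    Write x = 12 + 30·t and substitute into x ≡ 0 (mod 6): 30·t ≡ 0 − 12 = -12 (mod 6).
    Divide the congruence (and modulus) by g = 6: 5·t ≡ -2 (mod 1).
    Modulo 1 every t works; take t = 0.
    Then x = 12 + 30·0 = 12, valid modulo lcm(30, 6) = 30: x ≡ 12 (mod 30).
Verify: 12 mod 10 = 2, 12 mod 15 = 12, 12 mod 6 = 0.

x ≡ 12 (mod 30).


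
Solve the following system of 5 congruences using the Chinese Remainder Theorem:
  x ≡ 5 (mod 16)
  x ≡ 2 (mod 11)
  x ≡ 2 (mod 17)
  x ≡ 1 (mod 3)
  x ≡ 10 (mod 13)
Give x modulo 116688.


Product of moduli M = 16 · 11 · 17 · 3 · 13 = 116688.
Merge one congruence at a time:
  Start: x ≡ 5 (mod 16).
  Combine with x ≡ 2 (mod 11); new modulus lcm = 176.
    Write x = 5 + 16·t and substitute into x ≡ 2 (mod 11): 16·t ≡ 2 − 5 = -3 (mod 11).
    Reduce coefficients mod 11: 5·t ≡ 8 (mod 11).
    The inverse of 5 mod 11 is 9 (since 5·9 = 45 = 4·11 + 1), so t ≡ 9·8 = 72 ≡ 6 (mod 11).
    Then x = 5 + 16·6 = 101, valid modulo lcm(16, 11) = 176: x ≡ 101 (mod 176).
  Combine with x ≡ 2 (mod 17); new modulus lcm = 2992.
    Write x = 101 + 176·t and substitute into x ≡ 2 (mod 17): 176·t ≡ 2 − 101 = -99 (mod 17).
    Reduce coefficients mod 17: 6·t ≡ 3 (mod 17).
    The inverse of 6 mod 17 is 3 (since 6·3 = 18 = 1·17 + 1), so t ≡ 3·3 = 9 ≡ 9 (mod 17).
    Then x = 101 + 176·9 = 1685, valid modulo lcm(176, 17) = 2992: x ≡ 1685 (mod 2992).
  Combine with x ≡ 1 (mod 3); new modulus lcm = 8976.
    Write x = 1685 + 2992·t and substitute into x ≡ 1 (mod 3): 2992·t ≡ 1 − 1685 = -1684 (mod 3).
    Reduce coefficients mod 3: 1·t ≡ 2 (mod 3).
    So t ≡ 2 (mod 3).
    Then x = 1685 + 2992·2 = 7669, valid modulo lcm(2992, 3) = 8976: x ≡ 7669 (mod 8976).
  Combine with x ≡ 10 (mod 13); new modulus lcm = 116688.
    Write x = 7669 + 8976·t and substitute into x ≡ 10 (mod 13): 8976·t ≡ 10 − 7669 = -7659 (mod 13).
    Reduce coefficients mod 13: 6·t ≡ 11 (mod 13).
    The inverse of 6 mod 13 is 11 (since 6·11 = 66 = 5·13 + 1), so t ≡ 11·11 = 121 ≡ 4 (mod 13).
    Then x = 7669 + 8976·4 = 43573, valid modulo lcm(8976, 13) = 116688: x ≡ 43573 (mod 116688).
Verify against each original: 43573 mod 16 = 5, 43573 mod 11 = 2, 43573 mod 17 = 2, 43573 mod 3 = 1, 43573 mod 13 = 10.

x ≡ 43573 (mod 116688).


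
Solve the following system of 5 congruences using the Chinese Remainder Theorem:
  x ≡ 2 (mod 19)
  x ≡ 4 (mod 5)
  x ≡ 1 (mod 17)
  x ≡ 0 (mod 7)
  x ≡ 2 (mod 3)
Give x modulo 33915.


Product of moduli M = 19 · 5 · 17 · 7 · 3 = 33915.
Merge one congruence at a time:
  Start: x ≡ 2 (mod 19).
  Combine with x ≡ 4 (mod 5); new modulus lcm = 95.
    Write x = 2 + 19·t and substitute into x ≡ 4 (mod 5): 19·t ≡ 4 − 2 = 2 (mod 5).
    Reduce coefficients mod 5: 4·t ≡ 2 (mod 5).
    The inverse of 4 mod 5 is 4 (since 4·4 = 16 = 3·5 + 1), so t ≡ 4·2 = 8 ≡ 3 (mod 5).
    Then x = 2 + 19·3 = 59, valid modulo lcm(19, 5) = 95: x ≡ 59 (mod 95).
  Combine with x ≡ 1 (mod 17); new modulus lcm = 1615.
    Write x = 59 + 95·t and substitute into x ≡ 1 (mod 17): 95·t ≡ 1 − 59 = -58 (mod 17).
    Reduce coefficients mod 17: 10·t ≡ 10 (mod 17).
    The inverse of 10 mod 17 is 12 (since 10·12 = 120 = 7·17 + 1), so t ≡ 12·10 = 120 ≡ 1 (mod 17).
    Then x = 59 + 95·1 = 154, valid modulo lcm(95, 17) = 1615: x ≡ 154 (mod 1615).
  Combine with x ≡ 0 (mod 7); new modulus lcm = 11305.
    Write x = 154 + 1615·t and substitute into x ≡ 0 (mod 7): 1615·t ≡ 0 − 154 = -154 (mod 7).
    Reduce coefficients mod 7: 5·t ≡ 0 (mod 7).
    The inverse of 5 mod 7 is 3 (since 5·3 = 15 = 2·7 + 1), so t ≡ 3·0 = 0 ≡ 0 (mod 7).
    Then x = 154 + 1615·0 = 154, valid modulo lcm(1615, 7) = 11305: x ≡ 154 (mod 11305).
  Combine with x ≡ 2 (mod 3); new modulus lcm = 33915.
    Write x = 154 + 11305·t and substitute into x ≡ 2 (mod 3): 11305·t ≡ 2 − 154 = -152 (mod 3).
    Reduce coefficients mod 3: 1·t ≡ 1 (mod 3).
    So t ≡ 1 (mod 3).
    Then x = 154 + 11305·1 = 11459, valid modulo lcm(11305, 3) = 33915: x ≡ 11459 (mod 33915).
Verify against each original: 11459 mod 19 = 2, 11459 mod 5 = 4, 11459 mod 17 = 1, 11459 mod 7 = 0, 11459 mod 3 = 2.

x ≡ 11459 (mod 33915).


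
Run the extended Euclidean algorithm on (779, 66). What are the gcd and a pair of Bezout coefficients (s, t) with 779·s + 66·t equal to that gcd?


Euclidean algorithm on (779, 66) — divide until remainder is 0:
  779 = 11 · 66 + 53
  66 = 1 · 53 + 13
  53 = 4 · 13 + 1
  13 = 13 · 1 + 0
gcd(779, 66) = 1.
Track Bezout coefficients alongside the remainders: start with r₀ = 779 = a·1 + b·0 (s = 1, t = 0) and r₁ = 66 = a·0 + b·1 (s = 0, t = 1); each new remainder r_{k+1} = r_{k-1} − q_k·r_k inherits s_{k+1} = s_{k-1} − q_k·s_k, t_{k+1} = t_{k-1} − q_k·t_k, so r_k = a·s_k + b·t_k at every step:
  q = 11: r = 53, s = 1 − 11·0 = 1, t = 0 − 11·1 = -11  (check: 779·1 + 66·(-11) = 53)
  q = 1: r = 13, s = 0 − 1·1 = -1, t = 1 − 1·(-11) = 12  (check: 779·(-1) + 66·12 = 13)
  q = 4: r = 1, s = 1 − 4·(-1) = 5, t = -11 − 4·12 = -59  (check: 779·5 + 66·(-59) = 1)
The row with r = 1 (the gcd) gives the Bezout coefficients s = 5, t = -59.
Result: 779 · (5) + 66 · (-59) = 1.

gcd(779, 66) = 1; s = 5, t = -59 (check: 779·5 + 66·(-59) = 1).


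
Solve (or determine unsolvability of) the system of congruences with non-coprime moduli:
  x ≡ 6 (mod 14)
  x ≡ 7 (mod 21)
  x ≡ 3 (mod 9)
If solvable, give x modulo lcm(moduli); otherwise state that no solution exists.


Moduli 14, 21, 9 are not pairwise coprime, so CRT works modulo lcm(m_i) when all pairwise compatibility conditions hold.
Pairwise compatibility: gcd(m_i, m_j) must divide a_i - a_j for every pair.
Merge one congruence at a time:
  Start: x ≡ 6 (mod 14).
  Combine with x ≡ 7 (mod 21): gcd(14, 21) = 7, and 7 - 6 = 1 is NOT divisible by 7.
    ⇒ system is inconsistent (no integer solution).

No solution (the system is inconsistent).


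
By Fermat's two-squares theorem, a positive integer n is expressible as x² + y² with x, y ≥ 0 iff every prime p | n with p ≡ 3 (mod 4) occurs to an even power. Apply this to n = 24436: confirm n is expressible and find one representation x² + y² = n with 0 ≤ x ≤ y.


Step 1: Factor n = 24436 = 2^2 · 41 · 149.
Step 2: Check the mod-4 condition on each prime factor: 2 = 2 (special); 41 ≡ 1 (mod 4), exponent 1; 149 ≡ 1 (mod 4), exponent 1.
All primes ≡ 3 (mod 4) appear to even exponent (or don't appear), so by the two-squares theorem n IS expressible as a sum of two squares.
Step 3: Build a representation. Group n = k² · m with k = 2 and m = 41 · 149 = 6109 (a product of primes ≡ 1 (mod 4)); a representation of m scales to one of n via (k·x)² + (k·y)² = k²(x² + y²). Each prime p ≡ 1 (mod 4) is itself a sum of two squares; find a² by testing p − a² for a perfect square:
  41: 41 − 1² = 40, 41 − 2² = 37, 41 − 3² = 32, 41 − 4² = 25 = 5² ⇒ 41 = 4² + 5².
  149: 149 − 1² = 148, 149 − 2² = 145, 149 − 3² = 140, 149 − 4² = 133, 149 − 5² = 124, 149 − 6² = 113, 149 − 7² = 100 = 10² ⇒ 149 = 7² + 10².
  Combine using the Brahmagupta–Fibonacci identity (a² + b²)(c² + d²) = (ac − bd)² + (ad + bc)² = (ac + bd)² + (ad − bc)²:
  41 · 149 = 6109: from (4² + 5²)(7² + 10²), take (4·7 − 5·10, 4·10 + 5·7) = (28 − 50, 40 + 35) = (-22, 75); dropping signs (only squares matter) gives (22, 75); check 22² + 75² = 484 + 5625 = 6109 ✓.
  Scale by k = 2: (2·22, 2·75) = (44, 150).
Step 4: Order so x ≤ y and verify: 44² + 150² = 1936 + 22500 = 24436 = n. ✓

n = 24436 = 44² + 150² (one valid representation with x ≤ y).


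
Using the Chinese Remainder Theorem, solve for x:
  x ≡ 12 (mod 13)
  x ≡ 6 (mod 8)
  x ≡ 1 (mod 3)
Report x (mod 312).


Moduli 13, 8, 3 are pairwise coprime; by CRT there is a unique solution modulo M = 13 · 8 · 3 = 312.
Solve pairwise, accumulating the modulus:
  Start with x ≡ 12 (mod 13).
  Combine with x ≡ 6 (mod 8): since gcd(13, 8) = 1, we get a unique residue mod 104.
    Write x = 12 + 13·t and substitute into x ≡ 6 (mod 8): 13·t ≡ 6 − 12 = -6 (mod 8).
    Reduce coefficients mod 8: 5·t ≡ 2 (mod 8).
    The inverse of 5 mod 8 is 5 (since 5·5 = 25 = 3·8 + 1), so t ≡ 5·2 = 10 ≡ 2 (mod 8).
    Then x = 12 + 13·2 = 38, valid modulo lcm(13, 8) = 104: x ≡ 38 (mod 104).
  Combine with x ≡ 1 (mod 3): since gcd(104, 3) = 1, we get a unique residue mod 312.
    Write x = 38 + 104·t and substitute into x ≡ 1 (mod 3): 104·t ≡ 1 − 38 = -37 (mod 3).
    Reduce coefficients mod 3: 2·t ≡ 2 (mod 3).
    The inverse of 2 mod 3 is 2 (since 2·2 = 4 = 1·3 + 1), so t ≡ 2·2 = 4 ≡ 1 (mod 3).
    Then x = 38 + 104·1 = 142, valid modulo lcm(104, 3) = 312: x ≡ 142 (mod 312).
Verify: 142 mod 13 = 12 ✓, 142 mod 8 = 6 ✓, 142 mod 3 = 1 ✓.

x ≡ 142 (mod 312).


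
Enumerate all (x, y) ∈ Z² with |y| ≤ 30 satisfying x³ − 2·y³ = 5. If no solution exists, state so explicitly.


The equation is x³ - 2y³ = 5. For fixed y, x³ = 2·y³ + 5, so a solution requires the RHS to be a perfect cube.
Strategy: iterate y from -30 to 30, compute RHS = 2·y³ + 5, and check whether it is a (positive or negative) perfect cube.
Check small values of y:
  y = 0: RHS = 5 is not a perfect cube.
  y = 1: RHS = 7 is not a perfect cube.
  y = -1: RHS = 3 is not a perfect cube.
  y = 2: RHS = 21 is not a perfect cube.
  y = -2: RHS = -11 is not a perfect cube.
  y = 3: RHS = 59 is not a perfect cube.
  y = -3: RHS = -49 is not a perfect cube.
Continuing the search up to |y| = 30 finds no solutions either.
No (x, y) in the scanned range satisfies the equation.

No integer solutions with |y| ≤ 30.


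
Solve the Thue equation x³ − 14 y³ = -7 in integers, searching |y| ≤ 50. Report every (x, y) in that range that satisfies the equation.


The equation is x³ - 14y³ = -7. For fixed y, x³ = 14·y³ − 7, so a solution requires the RHS to be a perfect cube.
Strategy: iterate y from -50 to 50, compute RHS = 14·y³ − 7, and check whether it is a (positive or negative) perfect cube.
Check small values of y:
  y = 0: RHS = -7 is not a perfect cube.
  y = 1: RHS = 7 is not a perfect cube.
  y = -1: RHS = -21 is not a perfect cube.
  y = 2: RHS = 105 is not a perfect cube.
  y = -2: RHS = -119 is not a perfect cube.
  y = 3: RHS = 371 is not a perfect cube.
  y = -3: RHS = -385 is not a perfect cube.
Continuing the search up to |y| = 50 finds no solutions either.
No (x, y) in the scanned range satisfies the equation.

No integer solutions with |y| ≤ 50.


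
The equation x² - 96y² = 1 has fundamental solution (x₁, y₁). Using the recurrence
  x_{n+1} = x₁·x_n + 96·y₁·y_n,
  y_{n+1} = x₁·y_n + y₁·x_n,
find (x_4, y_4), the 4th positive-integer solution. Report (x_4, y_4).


Step 1: Find the fundamental solution (x₁, y₁) of x² - 96y² = 1.
  Expand √96 as a continued fraction. a₀ = ⌊√96⌋ = 9; iterate m_{k+1} = d_k·a_k − m_k, d_{k+1} = (96 − m_{k+1}²)/d_k, a_{k+1} = ⌊(a₀ + m_{k+1})/d_{k+1}⌋ (starting m₀ = 0, d₀ = 1), with convergents p_k = a_k·p_{k-1} + p_{k-2}, q_k = a_k·q_{k-1} + q_{k-2} (p₋₁ = 1, q₋₁ = 0):
  k = 0: a₀ = 9; p₀/q₀ = 9/1; p₀² − 96·q₀² = 81 − 96 = -15.
  k = 1: m = 9, d = 15, a = ⌊(9 + 9)/15⌋ = 1; p/q = (1·9 + 1)/(1·1 + 0) = 10/1; p² − 96·q² = 100 − 96 = 4.
  k = 2: m = 6, d = 4, a = ⌊(9 + 6)/4⌋ = 3; p/q = (3·10 + 9)/(3·1 + 1) = 39/4; p² − 96·q² = 1521 − 1536 = -15.
  k = 3: m = 6, d = 15, a = ⌊(9 + 6)/15⌋ = 1; p/q = (1·39 + 10)/(1·4 + 1) = 49/5; p² − 96·q² = 2401 − 2400 = 1.
  The first convergent with p² − 96·q² = 1 gives the fundamental solution (x₁, y₁) = (49, 5).
Step 2: Apply the recurrence (x_{n+1}, y_{n+1}) = (x₁x_n + 96y₁y_n, x₁y_n + y₁x_n) repeatedly.
  From (x_1, y_1) = (49, 5): x_2 = 49·49 + 96·5·5 = 4801; y_2 = 49·5 + 5·49 = 490.
  From (x_2, y_2) = (4801, 490): x_3 = 49·4801 + 96·5·490 = 470449; y_3 = 49·490 + 5·4801 = 48015.
  From (x_3, y_3) = (470449, 48015): x_4 = 49·470449 + 96·5·48015 = 46099201; y_4 = 49·48015 + 5·470449 = 4704980.
Step 3: Verify x_4² - 96·y_4² = 2125136332838401 - 2125136332838400 = 1 (should be 1). ✓

(x_1, y_1) = (49, 5); (x_4, y_4) = (46099201, 4704980).


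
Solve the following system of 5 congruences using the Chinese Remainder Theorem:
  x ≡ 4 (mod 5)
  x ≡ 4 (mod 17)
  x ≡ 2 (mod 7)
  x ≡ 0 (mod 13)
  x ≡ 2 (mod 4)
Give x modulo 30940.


Product of moduli M = 5 · 17 · 7 · 13 · 4 = 30940.
Merge one congruence at a time:
  Start: x ≡ 4 (mod 5).
  Combine with x ≡ 4 (mod 17); new modulus lcm = 85.
    Write x = 4 + 5·t and substitute into x ≡ 4 (mod 17): 5·t ≡ 4 − 4 = 0 (mod 17).
    The inverse of 5 mod 17 is 7 (since 5·7 = 35 = 2·17 + 1), so t ≡ 7·0 = 0 ≡ 0 (mod 17).
    Then x = 4 + 5·0 = 4, valid modulo lcm(5, 17) = 85: x ≡ 4 (mod 85).
  Combine with x ≡ 2 (mod 7); new modulus lcm = 595.
    Write x = 4 + 85·t and substitute into x ≡ 2 (mod 7): 85·t ≡ 2 − 4 = -2 (mod 7).
    Reduce coefficients mod 7: 1·t ≡ 5 (mod 7).
    So t ≡ 5 (mod 7).
    Then x = 4 + 85·5 = 429, valid modulo lcm(85, 7) = 595: x ≡ 429 (mod 595).
  Combine with x ≡ 0 (mod 13); new modulus lcm = 7735.
    Write x = 429 + 595·t and substitute into x ≡ 0 (mod 13): 595·t ≡ 0 − 429 = -429 (mod 13).
    Reduce coefficients mod 13: 10·t ≡ 0 (mod 13).
    The inverse of 10 mod 13 is 4 (since 10·4 = 40 = 3·13 + 1), so t ≡ 4·0 = 0 ≡ 0 (mod 13).
    Then x = 429 + 595·0 = 429, valid modulo lcm(595, 13) = 7735: x ≡ 429 (mod 7735).
  Combine with x ≡ 2 (mod 4); new modulus lcm = 30940.
    Write x = 429 + 7735·t and substitute into x ≡ 2 (mod 4): 7735·t ≡ 2 − 429 = -427 (mod 4).
    Reduce coefficients mod 4: 3·t ≡ 1 (mod 4).
    The inverse of 3 mod 4 is 3 (since 3·3 = 9 = 2·4 + 1), so t ≡ 3·1 = 3 ≡ 3 (mod 4).
    Then x = 429 + 7735·3 = 23634, valid modulo lcm(7735, 4) = 30940: x ≡ 23634 (mod 30940).
Verify against each original: 23634 mod 5 = 4, 23634 mod 17 = 4, 23634 mod 7 = 2, 23634 mod 13 = 0, 23634 mod 4 = 2.

x ≡ 23634 (mod 30940).


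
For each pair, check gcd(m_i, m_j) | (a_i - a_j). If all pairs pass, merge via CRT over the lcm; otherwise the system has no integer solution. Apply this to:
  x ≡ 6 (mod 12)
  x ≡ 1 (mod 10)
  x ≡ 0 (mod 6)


Moduli 12, 10, 6 are not pairwise coprime, so CRT works modulo lcm(m_i) when all pairwise compatibility conditions hold.
Pairwise compatibility: gcd(m_i, m_j) must divide a_i - a_j for every pair.
Merge one congruence at a time:
  Start: x ≡ 6 (mod 12).
  Combine with x ≡ 1 (mod 10): gcd(12, 10) = 2, and 1 - 6 = -5 is NOT divisible by 2.
    ⇒ system is inconsistent (no integer solution).

No solution (the system is inconsistent).


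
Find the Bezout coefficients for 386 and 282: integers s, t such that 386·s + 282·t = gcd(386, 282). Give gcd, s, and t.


Euclidean algorithm on (386, 282) — divide until remainder is 0:
  386 = 1 · 282 + 104
  282 = 2 · 104 + 74
  104 = 1 · 74 + 30
  74 = 2 · 30 + 14
  30 = 2 · 14 + 2
  14 = 7 · 2 + 0
gcd(386, 282) = 2.
Track Bezout coefficients alongside the remainders: start with r₀ = 386 = a·1 + b·0 (s = 1, t = 0) and r₁ = 282 = a·0 + b·1 (s = 0, t = 1); each new remainder r_{k+1} = r_{k-1} − q_k·r_k inherits s_{k+1} = s_{k-1} − q_k·s_k, t_{k+1} = t_{k-1} − q_k·t_k, so r_k = a·s_k + b·t_k at every step:
  q = 1: r = 104, s = 1 − 1·0 = 1, t = 0 − 1·1 = -1  (check: 386·1 + 282·(-1) = 104)
  q = 2: r = 74, s = 0 − 2·1 = -2, t = 1 − 2·(-1) = 3  (check: 386·(-2) + 282·3 = 74)
  q = 1: r = 30, s = 1 − 1·(-2) = 3, t = -1 − 1·3 = -4  (check: 386·3 + 282·(-4) = 30)
  q = 2: r = 14, s = -2 − 2·3 = -8, t = 3 − 2·(-4) = 11  (check: 386·(-8) + 282·11 = 14)
  q = 2: r = 2, s = 3 − 2·(-8) = 19, t = -4 − 2·11 = -26  (check: 386·19 + 282·(-26) = 2)
The row with r = 2 (the gcd) gives the Bezout coefficients s = 19, t = -26.
Result: 386 · (19) + 282 · (-26) = 2.

gcd(386, 282) = 2; s = 19, t = -26 (check: 386·19 + 282·(-26) = 2).


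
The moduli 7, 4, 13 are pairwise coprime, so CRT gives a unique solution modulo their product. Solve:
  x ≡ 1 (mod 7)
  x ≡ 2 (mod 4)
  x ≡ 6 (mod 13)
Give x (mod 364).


Moduli 7, 4, 13 are pairwise coprime; by CRT there is a unique solution modulo M = 7 · 4 · 13 = 364.
Solve pairwise, accumulating the modulus:
  Start with x ≡ 1 (mod 7).
  Combine with x ≡ 2 (mod 4): since gcd(7, 4) = 1, we get a unique residue mod 28.
    Write x = 1 + 7·t and substitute into x ≡ 2 (mod 4): 7·t ≡ 2 − 1 = 1 (mod 4).
    Reduce coefficients mod 4: 3·t ≡ 1 (mod 4).
    The inverse of 3 mod 4 is 3 (since 3·3 = 9 = 2·4 + 1), so t ≡ 3·1 = 3 ≡ 3 (mod 4).
    Then x = 1 + 7·3 = 22, valid modulo lcm(7, 4) = 28: x ≡ 22 (mod 28).
  Combine with x ≡ 6 (mod 13): since gcd(28, 13) = 1, we get a unique residue mod 364.
    Write x = 22 + 28·t and substitute into x ≡ 6 (mod 13): 28·t ≡ 6 − 22 = -16 (mod 13).
    Reduce coefficients mod 13: 2·t ≡ 10 (mod 13).
    The inverse of 2 mod 13 is 7 (since 2·7 = 14 = 1·13 + 1), so t ≡ 7·10 = 70 ≡ 5 (mod 13).
    Then x = 22 + 28·5 = 162, valid modulo lcm(28, 13) = 364: x ≡ 162 (mod 364).
Verify: 162 mod 7 = 1 ✓, 162 mod 4 = 2 ✓, 162 mod 13 = 6 ✓.

x ≡ 162 (mod 364).


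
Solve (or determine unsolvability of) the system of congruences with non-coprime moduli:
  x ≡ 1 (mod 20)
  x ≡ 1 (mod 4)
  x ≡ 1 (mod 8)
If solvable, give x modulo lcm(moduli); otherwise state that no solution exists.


Moduli 20, 4, 8 are not pairwise coprime, so CRT works modulo lcm(m_i) when all pairwise compatibility conditions hold.
Pairwise compatibility: gcd(m_i, m_j) must divide a_i - a_j for every pair.
Merge one congruence at a time:
  Start: x ≡ 1 (mod 20).
  Combine with x ≡ 1 (mod 4): gcd(20, 4) = 4; 1 - 1 = 0, which IS divisible by 4, so compatible.
    Write x = 1 + 20·t and substitute into x ≡ 1 (mod 4): 20·t ≡ 1 − 1 = 0 (mod 4).
    Divide the congruence (and modulus) by g = 4: 5·t ≡ 0 (mod 1).
    Modulo 1 every t works; take t = 0.
    Then x = 1 + 20·0 = 1, valid modulo lcm(20, 4) = 20: x ≡ 1 (mod 20).
  Combine with x ≡ 1 (mod 8): gcd(20, 8) = 4; 1 - 1 = 0, which IS divisible by 4, so compatible.
    Write x = 1 + 20·t and substitute into x ≡ 1 (mod 8): 20·t ≡ 1 − 1 = 0 (mod 8).
    Divide the congruence (and modulus) by g = 4: 5·t ≡ 0 (mod 2).
    Reduce coefficients mod 2: 1·t ≡ 0 (mod 2).
    So t ≡ 0 (mod 2).
    Then x = 1 + 20·0 = 1, valid modulo lcm(20, 8) = 40: x ≡ 1 (mod 40).
Verify: 1 mod 20 = 1, 1 mod 4 = 1, 1 mod 8 = 1.

x ≡ 1 (mod 40).


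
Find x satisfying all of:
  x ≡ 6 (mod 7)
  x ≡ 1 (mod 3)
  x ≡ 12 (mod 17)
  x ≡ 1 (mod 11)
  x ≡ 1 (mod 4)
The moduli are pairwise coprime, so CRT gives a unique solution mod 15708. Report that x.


Product of moduli M = 7 · 3 · 17 · 11 · 4 = 15708.
Merge one congruence at a time:
  Start: x ≡ 6 (mod 7).
  Combine with x ≡ 1 (mod 3); new modulus lcm = 21.
    Write x = 6 + 7·t and substitute into x ≡ 1 (mod 3): 7·t ≡ 1 − 6 = -5 (mod 3).
    Reduce coefficients mod 3: 1·t ≡ 1 (mod 3).
    So t ≡ 1 (mod 3).
    Then x = 6 + 7·1 = 13, valid modulo lcm(7, 3) = 21: x ≡ 13 (mod 21).
  Combine with x ≡ 12 (mod 17); new modulus lcm = 357.
    Write x = 13 + 21·t and substitute into x ≡ 12 (mod 17): 21·t ≡ 12 − 13 = -1 (mod 17).
    Reduce coefficients mod 17: 4·t ≡ 16 (mod 17).
    The inverse of 4 mod 17 is 13 (since 4·13 = 52 = 3·17 + 1), so t ≡ 13·16 = 208 ≡ 4 (mod 17).
    Then x = 13 + 21·4 = 97, valid modulo lcm(21, 17) = 357: x ≡ 97 (mod 357).
  Combine with x ≡ 1 (mod 11); new modulus lcm = 3927.
    Write x = 97 + 357·t and substitute into x ≡ 1 (mod 11): 357·t ≡ 1 − 97 = -96 (mod 11).
    Reduce coefficients mod 11: 5·t ≡ 3 (mod 11).
    The inverse of 5 mod 11 is 9 (since 5·9 = 45 = 4·11 + 1), so t ≡ 9·3 = 27 ≡ 5 (mod 11).
    Then x = 97 + 357·5 = 1882, valid modulo lcm(357, 11) = 3927: x ≡ 1882 (mod 3927).
  Combine with x ≡ 1 (mod 4); new modulus lcm = 15708.
    Write x = 1882 + 3927·t and substitute into x ≡ 1 (mod 4): 3927·t ≡ 1 − 1882 = -1881 (mod 4).
    Reduce coefficients mod 4: 3·t ≡ 3 (mod 4).
    The inverse of 3 mod 4 is 3 (since 3·3 = 9 = 2·4 + 1), so t ≡ 3·3 = 9 ≡ 1 (mod 4).
    Then x = 1882 + 3927·1 = 5809, valid modulo lcm(3927, 4) = 15708: x ≡ 5809 (mod 15708).
Verify against each original: 5809 mod 7 = 6, 5809 mod 3 = 1, 5809 mod 17 = 12, 5809 mod 11 = 1, 5809 mod 4 = 1.

x ≡ 5809 (mod 15708).


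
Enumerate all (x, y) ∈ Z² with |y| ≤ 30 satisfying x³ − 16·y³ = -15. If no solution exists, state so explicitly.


The equation is x³ - 16y³ = -15. For fixed y, x³ = 16·y³ − 15, so a solution requires the RHS to be a perfect cube.
Strategy: iterate y from -30 to 30, compute RHS = 16·y³ − 15, and check whether it is a (positive or negative) perfect cube.
Check small values of y:
  y = 0: RHS = -15 is not a perfect cube.
  y = 1: RHS = 1 = (1)³ ⇒ x = 1 works.
  y = -1: RHS = -31 is not a perfect cube.
  y = 2: RHS = 113 is not a perfect cube.
  y = -2: RHS = -143 is not a perfect cube.
  y = 3: RHS = 417 is not a perfect cube.
  y = -3: RHS = -447 is not a perfect cube.
Continuing the search up to |y| = 30 finds no further solutions beyond those listed.
Collected solutions: (1, 1).

Solutions (with |y| ≤ 30): (1, 1).


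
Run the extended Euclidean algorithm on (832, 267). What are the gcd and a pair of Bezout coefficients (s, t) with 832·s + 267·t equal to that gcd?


Euclidean algorithm on (832, 267) — divide until remainder is 0:
  832 = 3 · 267 + 31
  267 = 8 · 31 + 19
  31 = 1 · 19 + 12
  19 = 1 · 12 + 7
  12 = 1 · 7 + 5
  7 = 1 · 5 + 2
  5 = 2 · 2 + 1
  2 = 2 · 1 + 0
gcd(832, 267) = 1.
Track Bezout coefficients alongside the remainders: start with r₀ = 832 = a·1 + b·0 (s = 1, t = 0) and r₁ = 267 = a·0 + b·1 (s = 0, t = 1); each new remainder r_{k+1} = r_{k-1} − q_k·r_k inherits s_{k+1} = s_{k-1} − q_k·s_k, t_{k+1} = t_{k-1} − q_k·t_k, so r_k = a·s_k + b·t_k at every step:
  q = 3: r = 31, s = 1 − 3·0 = 1, t = 0 − 3·1 = -3  (check: 832·1 + 267·(-3) = 31)
  q = 8: r = 19, s = 0 − 8·1 = -8, t = 1 − 8·(-3) = 25  (check: 832·(-8) + 267·25 = 19)
  q = 1: r = 12, s = 1 − 1·(-8) = 9, t = -3 − 1·25 = -28  (check: 832·9 + 267·(-28) = 12)
  q = 1: r = 7, s = -8 − 1·9 = -17, t = 25 − 1·(-28) = 53  (check: 832·(-17) + 267·53 = 7)
  q = 1: r = 5, s = 9 − 1·(-17) = 26, t = -28 − 1·53 = -81  (check: 832·26 + 267·(-81) = 5)
  q = 1: r = 2, s = -17 − 1·26 = -43, t = 53 − 1·(-81) = 134  (check: 832·(-43) + 267·134 = 2)
  q = 2: r = 1, s = 26 − 2·(-43) = 112, t = -81 − 2·134 = -349  (check: 832·112 + 267·(-349) = 1)
The row with r = 1 (the gcd) gives the Bezout coefficients s = 112, t = -349.
Result: 832 · (112) + 267 · (-349) = 1.

gcd(832, 267) = 1; s = 112, t = -349 (check: 832·112 + 267·(-349) = 1).


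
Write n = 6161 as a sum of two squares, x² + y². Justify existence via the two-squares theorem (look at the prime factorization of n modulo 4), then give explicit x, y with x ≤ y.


Step 1: Factor n = 6161 = 61 · 101.
Step 2: Check the mod-4 condition on each prime factor: 61 ≡ 1 (mod 4), exponent 1; 101 ≡ 1 (mod 4), exponent 1.
All primes ≡ 3 (mod 4) appear to even exponent (or don't appear), so by the two-squares theorem n IS expressible as a sum of two squares.
Step 3: Build a representation. Here n = 61 · 101 is a product of primes ≡ 1 (mod 4). Each prime p ≡ 1 (mod 4) is itself a sum of two squares; find a² by testing p − a² for a perfect square:
  61: 61 − 1² = 60, 61 − 2² = 57, 61 − 3² = 52, 61 − 4² = 45, 61 − 5² = 36 = 6² ⇒ 61 = 5² + 6².
  101: 101 − 1² = 100 = 10² ⇒ 101 = 1² + 10².
  Combine using the Brahmagupta–Fibonacci identity (a² + b²)(c² + d²) = (ac − bd)² + (ad + bc)² = (ac + bd)² + (ad − bc)²:
  61 · 101 = 6161: from (5² + 6²)(1² + 10²), take (5·1 − 6·10, 5·10 + 6·1) = (5 − 60, 50 + 6) = (-55, 56); dropping signs (only squares matter) gives (55, 56); check 55² + 56² = 3025 + 3136 = 6161 ✓.
Step 4: Order so x ≤ y and verify: 55² + 56² = 3025 + 3136 = 6161 = n. ✓

n = 6161 = 55² + 56² (one valid representation with x ≤ y).
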